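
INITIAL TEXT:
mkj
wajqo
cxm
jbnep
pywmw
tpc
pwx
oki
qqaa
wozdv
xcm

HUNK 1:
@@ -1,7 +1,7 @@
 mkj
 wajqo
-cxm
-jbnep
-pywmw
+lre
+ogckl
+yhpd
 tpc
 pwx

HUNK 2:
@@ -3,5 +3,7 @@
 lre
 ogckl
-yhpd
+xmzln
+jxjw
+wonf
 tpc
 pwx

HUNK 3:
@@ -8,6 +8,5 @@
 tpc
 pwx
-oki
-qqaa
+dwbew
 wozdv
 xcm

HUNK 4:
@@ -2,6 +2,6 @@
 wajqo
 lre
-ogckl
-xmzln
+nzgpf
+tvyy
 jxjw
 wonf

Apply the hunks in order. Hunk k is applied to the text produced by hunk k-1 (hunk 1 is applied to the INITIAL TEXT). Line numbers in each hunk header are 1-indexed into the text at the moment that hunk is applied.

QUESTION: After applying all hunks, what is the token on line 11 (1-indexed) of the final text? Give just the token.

Hunk 1: at line 1 remove [cxm,jbnep,pywmw] add [lre,ogckl,yhpd] -> 11 lines: mkj wajqo lre ogckl yhpd tpc pwx oki qqaa wozdv xcm
Hunk 2: at line 3 remove [yhpd] add [xmzln,jxjw,wonf] -> 13 lines: mkj wajqo lre ogckl xmzln jxjw wonf tpc pwx oki qqaa wozdv xcm
Hunk 3: at line 8 remove [oki,qqaa] add [dwbew] -> 12 lines: mkj wajqo lre ogckl xmzln jxjw wonf tpc pwx dwbew wozdv xcm
Hunk 4: at line 2 remove [ogckl,xmzln] add [nzgpf,tvyy] -> 12 lines: mkj wajqo lre nzgpf tvyy jxjw wonf tpc pwx dwbew wozdv xcm
Final line 11: wozdv

Answer: wozdv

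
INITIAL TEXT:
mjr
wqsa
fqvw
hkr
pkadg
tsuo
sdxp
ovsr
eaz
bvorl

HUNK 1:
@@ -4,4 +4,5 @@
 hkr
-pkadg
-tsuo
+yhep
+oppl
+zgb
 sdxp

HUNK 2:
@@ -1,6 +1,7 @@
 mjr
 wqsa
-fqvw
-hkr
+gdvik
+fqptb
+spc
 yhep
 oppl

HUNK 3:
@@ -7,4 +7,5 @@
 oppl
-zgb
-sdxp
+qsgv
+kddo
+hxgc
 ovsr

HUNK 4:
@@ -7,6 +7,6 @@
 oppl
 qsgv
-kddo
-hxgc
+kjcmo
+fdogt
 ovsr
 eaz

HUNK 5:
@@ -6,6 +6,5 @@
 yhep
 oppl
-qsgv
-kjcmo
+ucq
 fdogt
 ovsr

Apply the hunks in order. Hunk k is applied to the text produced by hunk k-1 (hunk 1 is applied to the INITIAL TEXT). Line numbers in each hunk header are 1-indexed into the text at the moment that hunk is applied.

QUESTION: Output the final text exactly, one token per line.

Hunk 1: at line 4 remove [pkadg,tsuo] add [yhep,oppl,zgb] -> 11 lines: mjr wqsa fqvw hkr yhep oppl zgb sdxp ovsr eaz bvorl
Hunk 2: at line 1 remove [fqvw,hkr] add [gdvik,fqptb,spc] -> 12 lines: mjr wqsa gdvik fqptb spc yhep oppl zgb sdxp ovsr eaz bvorl
Hunk 3: at line 7 remove [zgb,sdxp] add [qsgv,kddo,hxgc] -> 13 lines: mjr wqsa gdvik fqptb spc yhep oppl qsgv kddo hxgc ovsr eaz bvorl
Hunk 4: at line 7 remove [kddo,hxgc] add [kjcmo,fdogt] -> 13 lines: mjr wqsa gdvik fqptb spc yhep oppl qsgv kjcmo fdogt ovsr eaz bvorl
Hunk 5: at line 6 remove [qsgv,kjcmo] add [ucq] -> 12 lines: mjr wqsa gdvik fqptb spc yhep oppl ucq fdogt ovsr eaz bvorl

Answer: mjr
wqsa
gdvik
fqptb
spc
yhep
oppl
ucq
fdogt
ovsr
eaz
bvorl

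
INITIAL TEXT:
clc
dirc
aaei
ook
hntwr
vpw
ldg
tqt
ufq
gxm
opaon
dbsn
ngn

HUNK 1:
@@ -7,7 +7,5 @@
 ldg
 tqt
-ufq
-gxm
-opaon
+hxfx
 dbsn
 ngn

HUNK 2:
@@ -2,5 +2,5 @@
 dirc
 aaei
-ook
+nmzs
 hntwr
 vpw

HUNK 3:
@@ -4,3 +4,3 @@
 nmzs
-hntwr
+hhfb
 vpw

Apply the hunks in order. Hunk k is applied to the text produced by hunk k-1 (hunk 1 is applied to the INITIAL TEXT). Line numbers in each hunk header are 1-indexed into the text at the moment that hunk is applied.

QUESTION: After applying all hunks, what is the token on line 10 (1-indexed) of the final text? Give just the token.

Answer: dbsn

Derivation:
Hunk 1: at line 7 remove [ufq,gxm,opaon] add [hxfx] -> 11 lines: clc dirc aaei ook hntwr vpw ldg tqt hxfx dbsn ngn
Hunk 2: at line 2 remove [ook] add [nmzs] -> 11 lines: clc dirc aaei nmzs hntwr vpw ldg tqt hxfx dbsn ngn
Hunk 3: at line 4 remove [hntwr] add [hhfb] -> 11 lines: clc dirc aaei nmzs hhfb vpw ldg tqt hxfx dbsn ngn
Final line 10: dbsn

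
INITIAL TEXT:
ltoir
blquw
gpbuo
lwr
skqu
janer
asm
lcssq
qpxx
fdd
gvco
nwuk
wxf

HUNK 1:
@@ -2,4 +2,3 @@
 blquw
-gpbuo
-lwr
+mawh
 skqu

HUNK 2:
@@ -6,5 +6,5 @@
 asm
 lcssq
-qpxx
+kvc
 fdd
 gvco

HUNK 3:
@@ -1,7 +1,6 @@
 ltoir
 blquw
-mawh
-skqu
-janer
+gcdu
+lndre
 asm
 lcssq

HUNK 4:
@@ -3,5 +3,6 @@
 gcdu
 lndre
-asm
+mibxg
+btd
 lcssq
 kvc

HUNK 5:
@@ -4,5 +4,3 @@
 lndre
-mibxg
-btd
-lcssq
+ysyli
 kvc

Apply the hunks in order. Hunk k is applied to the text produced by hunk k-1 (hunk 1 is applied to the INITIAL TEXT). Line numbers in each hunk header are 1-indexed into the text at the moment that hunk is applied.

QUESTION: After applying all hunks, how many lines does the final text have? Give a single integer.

Answer: 10

Derivation:
Hunk 1: at line 2 remove [gpbuo,lwr] add [mawh] -> 12 lines: ltoir blquw mawh skqu janer asm lcssq qpxx fdd gvco nwuk wxf
Hunk 2: at line 6 remove [qpxx] add [kvc] -> 12 lines: ltoir blquw mawh skqu janer asm lcssq kvc fdd gvco nwuk wxf
Hunk 3: at line 1 remove [mawh,skqu,janer] add [gcdu,lndre] -> 11 lines: ltoir blquw gcdu lndre asm lcssq kvc fdd gvco nwuk wxf
Hunk 4: at line 3 remove [asm] add [mibxg,btd] -> 12 lines: ltoir blquw gcdu lndre mibxg btd lcssq kvc fdd gvco nwuk wxf
Hunk 5: at line 4 remove [mibxg,btd,lcssq] add [ysyli] -> 10 lines: ltoir blquw gcdu lndre ysyli kvc fdd gvco nwuk wxf
Final line count: 10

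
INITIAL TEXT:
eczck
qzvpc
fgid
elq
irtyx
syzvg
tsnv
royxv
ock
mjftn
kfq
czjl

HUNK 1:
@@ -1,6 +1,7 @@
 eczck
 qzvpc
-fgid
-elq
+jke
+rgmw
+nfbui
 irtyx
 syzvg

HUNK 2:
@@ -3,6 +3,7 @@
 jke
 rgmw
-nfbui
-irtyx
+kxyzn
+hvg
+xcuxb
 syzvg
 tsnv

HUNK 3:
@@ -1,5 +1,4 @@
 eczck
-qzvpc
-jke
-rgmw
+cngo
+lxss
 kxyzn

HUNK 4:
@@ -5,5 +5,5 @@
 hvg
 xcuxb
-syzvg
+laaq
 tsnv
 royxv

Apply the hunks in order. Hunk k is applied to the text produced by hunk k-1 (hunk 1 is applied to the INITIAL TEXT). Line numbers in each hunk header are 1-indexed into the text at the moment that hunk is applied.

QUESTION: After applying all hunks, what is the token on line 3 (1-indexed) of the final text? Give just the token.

Answer: lxss

Derivation:
Hunk 1: at line 1 remove [fgid,elq] add [jke,rgmw,nfbui] -> 13 lines: eczck qzvpc jke rgmw nfbui irtyx syzvg tsnv royxv ock mjftn kfq czjl
Hunk 2: at line 3 remove [nfbui,irtyx] add [kxyzn,hvg,xcuxb] -> 14 lines: eczck qzvpc jke rgmw kxyzn hvg xcuxb syzvg tsnv royxv ock mjftn kfq czjl
Hunk 3: at line 1 remove [qzvpc,jke,rgmw] add [cngo,lxss] -> 13 lines: eczck cngo lxss kxyzn hvg xcuxb syzvg tsnv royxv ock mjftn kfq czjl
Hunk 4: at line 5 remove [syzvg] add [laaq] -> 13 lines: eczck cngo lxss kxyzn hvg xcuxb laaq tsnv royxv ock mjftn kfq czjl
Final line 3: lxss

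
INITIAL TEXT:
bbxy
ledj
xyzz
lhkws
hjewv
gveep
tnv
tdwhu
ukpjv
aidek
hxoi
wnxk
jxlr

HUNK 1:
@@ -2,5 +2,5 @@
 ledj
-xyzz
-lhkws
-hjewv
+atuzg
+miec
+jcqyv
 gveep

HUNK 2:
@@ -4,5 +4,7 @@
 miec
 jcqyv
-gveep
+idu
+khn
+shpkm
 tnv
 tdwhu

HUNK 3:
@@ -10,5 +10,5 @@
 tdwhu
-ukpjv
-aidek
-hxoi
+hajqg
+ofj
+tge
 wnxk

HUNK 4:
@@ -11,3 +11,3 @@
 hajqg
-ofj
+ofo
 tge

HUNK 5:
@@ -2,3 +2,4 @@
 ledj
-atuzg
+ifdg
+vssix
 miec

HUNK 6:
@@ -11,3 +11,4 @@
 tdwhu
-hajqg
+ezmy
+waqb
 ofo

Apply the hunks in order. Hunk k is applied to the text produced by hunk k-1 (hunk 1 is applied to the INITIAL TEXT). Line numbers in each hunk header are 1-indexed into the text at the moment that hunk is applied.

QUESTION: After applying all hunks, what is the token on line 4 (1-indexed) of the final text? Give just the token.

Answer: vssix

Derivation:
Hunk 1: at line 2 remove [xyzz,lhkws,hjewv] add [atuzg,miec,jcqyv] -> 13 lines: bbxy ledj atuzg miec jcqyv gveep tnv tdwhu ukpjv aidek hxoi wnxk jxlr
Hunk 2: at line 4 remove [gveep] add [idu,khn,shpkm] -> 15 lines: bbxy ledj atuzg miec jcqyv idu khn shpkm tnv tdwhu ukpjv aidek hxoi wnxk jxlr
Hunk 3: at line 10 remove [ukpjv,aidek,hxoi] add [hajqg,ofj,tge] -> 15 lines: bbxy ledj atuzg miec jcqyv idu khn shpkm tnv tdwhu hajqg ofj tge wnxk jxlr
Hunk 4: at line 11 remove [ofj] add [ofo] -> 15 lines: bbxy ledj atuzg miec jcqyv idu khn shpkm tnv tdwhu hajqg ofo tge wnxk jxlr
Hunk 5: at line 2 remove [atuzg] add [ifdg,vssix] -> 16 lines: bbxy ledj ifdg vssix miec jcqyv idu khn shpkm tnv tdwhu hajqg ofo tge wnxk jxlr
Hunk 6: at line 11 remove [hajqg] add [ezmy,waqb] -> 17 lines: bbxy ledj ifdg vssix miec jcqyv idu khn shpkm tnv tdwhu ezmy waqb ofo tge wnxk jxlr
Final line 4: vssix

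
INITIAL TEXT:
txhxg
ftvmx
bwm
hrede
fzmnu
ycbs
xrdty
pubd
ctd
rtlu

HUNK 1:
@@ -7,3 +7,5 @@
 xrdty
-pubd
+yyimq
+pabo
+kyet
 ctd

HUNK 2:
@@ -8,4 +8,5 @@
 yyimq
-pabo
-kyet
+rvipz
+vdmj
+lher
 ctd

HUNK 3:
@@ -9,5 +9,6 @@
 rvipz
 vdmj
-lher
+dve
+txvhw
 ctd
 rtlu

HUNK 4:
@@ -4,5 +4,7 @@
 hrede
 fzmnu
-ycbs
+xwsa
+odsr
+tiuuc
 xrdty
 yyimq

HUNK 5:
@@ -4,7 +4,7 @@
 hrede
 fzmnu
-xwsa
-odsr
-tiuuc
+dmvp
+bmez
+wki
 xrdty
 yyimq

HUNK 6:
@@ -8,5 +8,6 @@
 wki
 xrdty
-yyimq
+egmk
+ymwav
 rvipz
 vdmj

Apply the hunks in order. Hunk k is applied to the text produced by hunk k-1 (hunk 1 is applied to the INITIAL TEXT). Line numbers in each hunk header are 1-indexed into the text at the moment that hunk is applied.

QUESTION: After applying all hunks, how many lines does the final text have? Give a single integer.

Hunk 1: at line 7 remove [pubd] add [yyimq,pabo,kyet] -> 12 lines: txhxg ftvmx bwm hrede fzmnu ycbs xrdty yyimq pabo kyet ctd rtlu
Hunk 2: at line 8 remove [pabo,kyet] add [rvipz,vdmj,lher] -> 13 lines: txhxg ftvmx bwm hrede fzmnu ycbs xrdty yyimq rvipz vdmj lher ctd rtlu
Hunk 3: at line 9 remove [lher] add [dve,txvhw] -> 14 lines: txhxg ftvmx bwm hrede fzmnu ycbs xrdty yyimq rvipz vdmj dve txvhw ctd rtlu
Hunk 4: at line 4 remove [ycbs] add [xwsa,odsr,tiuuc] -> 16 lines: txhxg ftvmx bwm hrede fzmnu xwsa odsr tiuuc xrdty yyimq rvipz vdmj dve txvhw ctd rtlu
Hunk 5: at line 4 remove [xwsa,odsr,tiuuc] add [dmvp,bmez,wki] -> 16 lines: txhxg ftvmx bwm hrede fzmnu dmvp bmez wki xrdty yyimq rvipz vdmj dve txvhw ctd rtlu
Hunk 6: at line 8 remove [yyimq] add [egmk,ymwav] -> 17 lines: txhxg ftvmx bwm hrede fzmnu dmvp bmez wki xrdty egmk ymwav rvipz vdmj dve txvhw ctd rtlu
Final line count: 17

Answer: 17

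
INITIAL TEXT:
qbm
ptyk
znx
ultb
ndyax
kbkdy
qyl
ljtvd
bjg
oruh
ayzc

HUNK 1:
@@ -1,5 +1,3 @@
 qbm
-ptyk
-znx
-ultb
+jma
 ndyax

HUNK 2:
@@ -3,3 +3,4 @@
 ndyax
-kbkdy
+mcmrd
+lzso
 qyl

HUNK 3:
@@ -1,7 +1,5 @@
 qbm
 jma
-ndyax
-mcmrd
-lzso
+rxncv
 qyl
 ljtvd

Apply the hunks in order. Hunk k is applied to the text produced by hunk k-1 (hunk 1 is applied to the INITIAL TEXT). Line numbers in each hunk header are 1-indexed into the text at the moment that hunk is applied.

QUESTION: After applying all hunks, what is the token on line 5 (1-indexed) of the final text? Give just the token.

Hunk 1: at line 1 remove [ptyk,znx,ultb] add [jma] -> 9 lines: qbm jma ndyax kbkdy qyl ljtvd bjg oruh ayzc
Hunk 2: at line 3 remove [kbkdy] add [mcmrd,lzso] -> 10 lines: qbm jma ndyax mcmrd lzso qyl ljtvd bjg oruh ayzc
Hunk 3: at line 1 remove [ndyax,mcmrd,lzso] add [rxncv] -> 8 lines: qbm jma rxncv qyl ljtvd bjg oruh ayzc
Final line 5: ljtvd

Answer: ljtvd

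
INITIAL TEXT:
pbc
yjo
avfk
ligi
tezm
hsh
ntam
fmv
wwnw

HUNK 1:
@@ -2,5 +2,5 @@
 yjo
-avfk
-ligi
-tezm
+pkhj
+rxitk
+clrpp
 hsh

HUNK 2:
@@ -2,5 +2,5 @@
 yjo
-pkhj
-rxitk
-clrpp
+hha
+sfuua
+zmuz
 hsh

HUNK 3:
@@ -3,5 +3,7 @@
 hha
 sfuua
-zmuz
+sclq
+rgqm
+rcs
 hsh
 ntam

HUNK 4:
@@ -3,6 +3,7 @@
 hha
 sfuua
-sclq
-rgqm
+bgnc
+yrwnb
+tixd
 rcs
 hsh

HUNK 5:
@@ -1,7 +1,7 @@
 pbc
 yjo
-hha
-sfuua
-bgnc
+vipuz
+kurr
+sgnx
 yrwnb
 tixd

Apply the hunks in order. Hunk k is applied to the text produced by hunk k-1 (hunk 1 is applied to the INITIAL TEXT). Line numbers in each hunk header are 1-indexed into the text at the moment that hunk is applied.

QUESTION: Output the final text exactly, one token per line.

Hunk 1: at line 2 remove [avfk,ligi,tezm] add [pkhj,rxitk,clrpp] -> 9 lines: pbc yjo pkhj rxitk clrpp hsh ntam fmv wwnw
Hunk 2: at line 2 remove [pkhj,rxitk,clrpp] add [hha,sfuua,zmuz] -> 9 lines: pbc yjo hha sfuua zmuz hsh ntam fmv wwnw
Hunk 3: at line 3 remove [zmuz] add [sclq,rgqm,rcs] -> 11 lines: pbc yjo hha sfuua sclq rgqm rcs hsh ntam fmv wwnw
Hunk 4: at line 3 remove [sclq,rgqm] add [bgnc,yrwnb,tixd] -> 12 lines: pbc yjo hha sfuua bgnc yrwnb tixd rcs hsh ntam fmv wwnw
Hunk 5: at line 1 remove [hha,sfuua,bgnc] add [vipuz,kurr,sgnx] -> 12 lines: pbc yjo vipuz kurr sgnx yrwnb tixd rcs hsh ntam fmv wwnw

Answer: pbc
yjo
vipuz
kurr
sgnx
yrwnb
tixd
rcs
hsh
ntam
fmv
wwnw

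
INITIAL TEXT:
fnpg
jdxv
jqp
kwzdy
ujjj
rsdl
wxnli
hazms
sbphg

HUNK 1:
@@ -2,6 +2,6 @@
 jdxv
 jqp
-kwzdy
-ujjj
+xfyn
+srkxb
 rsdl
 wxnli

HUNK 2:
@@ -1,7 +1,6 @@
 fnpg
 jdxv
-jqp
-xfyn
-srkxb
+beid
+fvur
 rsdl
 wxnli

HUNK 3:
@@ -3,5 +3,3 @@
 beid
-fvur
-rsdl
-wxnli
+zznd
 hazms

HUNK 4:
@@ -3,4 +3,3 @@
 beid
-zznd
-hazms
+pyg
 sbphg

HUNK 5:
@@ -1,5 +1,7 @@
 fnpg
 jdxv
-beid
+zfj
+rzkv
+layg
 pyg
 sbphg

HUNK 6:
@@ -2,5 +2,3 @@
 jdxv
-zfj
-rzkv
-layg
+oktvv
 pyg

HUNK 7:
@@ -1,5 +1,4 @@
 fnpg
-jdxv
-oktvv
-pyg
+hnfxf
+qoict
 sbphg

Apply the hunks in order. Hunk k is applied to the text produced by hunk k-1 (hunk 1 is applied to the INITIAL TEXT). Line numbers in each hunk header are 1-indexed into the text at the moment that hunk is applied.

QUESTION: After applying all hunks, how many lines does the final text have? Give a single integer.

Hunk 1: at line 2 remove [kwzdy,ujjj] add [xfyn,srkxb] -> 9 lines: fnpg jdxv jqp xfyn srkxb rsdl wxnli hazms sbphg
Hunk 2: at line 1 remove [jqp,xfyn,srkxb] add [beid,fvur] -> 8 lines: fnpg jdxv beid fvur rsdl wxnli hazms sbphg
Hunk 3: at line 3 remove [fvur,rsdl,wxnli] add [zznd] -> 6 lines: fnpg jdxv beid zznd hazms sbphg
Hunk 4: at line 3 remove [zznd,hazms] add [pyg] -> 5 lines: fnpg jdxv beid pyg sbphg
Hunk 5: at line 1 remove [beid] add [zfj,rzkv,layg] -> 7 lines: fnpg jdxv zfj rzkv layg pyg sbphg
Hunk 6: at line 2 remove [zfj,rzkv,layg] add [oktvv] -> 5 lines: fnpg jdxv oktvv pyg sbphg
Hunk 7: at line 1 remove [jdxv,oktvv,pyg] add [hnfxf,qoict] -> 4 lines: fnpg hnfxf qoict sbphg
Final line count: 4

Answer: 4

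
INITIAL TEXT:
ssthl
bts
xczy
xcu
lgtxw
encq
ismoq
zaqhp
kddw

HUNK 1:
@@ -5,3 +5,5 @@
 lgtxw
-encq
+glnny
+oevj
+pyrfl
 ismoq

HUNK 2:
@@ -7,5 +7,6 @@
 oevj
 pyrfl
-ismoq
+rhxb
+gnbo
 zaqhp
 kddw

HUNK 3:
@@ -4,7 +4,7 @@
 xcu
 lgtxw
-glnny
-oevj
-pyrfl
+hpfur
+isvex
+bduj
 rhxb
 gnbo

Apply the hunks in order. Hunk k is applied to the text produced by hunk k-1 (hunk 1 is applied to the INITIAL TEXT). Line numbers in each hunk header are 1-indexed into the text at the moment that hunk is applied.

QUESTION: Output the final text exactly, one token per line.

Hunk 1: at line 5 remove [encq] add [glnny,oevj,pyrfl] -> 11 lines: ssthl bts xczy xcu lgtxw glnny oevj pyrfl ismoq zaqhp kddw
Hunk 2: at line 7 remove [ismoq] add [rhxb,gnbo] -> 12 lines: ssthl bts xczy xcu lgtxw glnny oevj pyrfl rhxb gnbo zaqhp kddw
Hunk 3: at line 4 remove [glnny,oevj,pyrfl] add [hpfur,isvex,bduj] -> 12 lines: ssthl bts xczy xcu lgtxw hpfur isvex bduj rhxb gnbo zaqhp kddw

Answer: ssthl
bts
xczy
xcu
lgtxw
hpfur
isvex
bduj
rhxb
gnbo
zaqhp
kddw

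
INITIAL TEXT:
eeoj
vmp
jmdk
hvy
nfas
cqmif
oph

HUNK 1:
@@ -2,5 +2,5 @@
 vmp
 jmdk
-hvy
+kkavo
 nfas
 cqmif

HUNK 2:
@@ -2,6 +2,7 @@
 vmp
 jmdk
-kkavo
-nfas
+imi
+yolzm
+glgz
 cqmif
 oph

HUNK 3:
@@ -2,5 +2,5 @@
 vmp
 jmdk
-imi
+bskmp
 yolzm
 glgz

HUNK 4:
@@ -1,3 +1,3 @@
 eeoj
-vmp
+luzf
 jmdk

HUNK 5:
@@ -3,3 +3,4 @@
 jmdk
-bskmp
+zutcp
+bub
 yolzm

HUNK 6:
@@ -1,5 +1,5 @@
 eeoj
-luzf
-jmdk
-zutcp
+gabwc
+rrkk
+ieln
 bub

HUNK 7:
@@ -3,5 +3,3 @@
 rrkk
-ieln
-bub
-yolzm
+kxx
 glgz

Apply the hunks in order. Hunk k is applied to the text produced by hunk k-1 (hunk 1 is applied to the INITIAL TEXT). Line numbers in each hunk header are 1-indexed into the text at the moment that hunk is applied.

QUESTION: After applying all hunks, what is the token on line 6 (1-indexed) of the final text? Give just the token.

Hunk 1: at line 2 remove [hvy] add [kkavo] -> 7 lines: eeoj vmp jmdk kkavo nfas cqmif oph
Hunk 2: at line 2 remove [kkavo,nfas] add [imi,yolzm,glgz] -> 8 lines: eeoj vmp jmdk imi yolzm glgz cqmif oph
Hunk 3: at line 2 remove [imi] add [bskmp] -> 8 lines: eeoj vmp jmdk bskmp yolzm glgz cqmif oph
Hunk 4: at line 1 remove [vmp] add [luzf] -> 8 lines: eeoj luzf jmdk bskmp yolzm glgz cqmif oph
Hunk 5: at line 3 remove [bskmp] add [zutcp,bub] -> 9 lines: eeoj luzf jmdk zutcp bub yolzm glgz cqmif oph
Hunk 6: at line 1 remove [luzf,jmdk,zutcp] add [gabwc,rrkk,ieln] -> 9 lines: eeoj gabwc rrkk ieln bub yolzm glgz cqmif oph
Hunk 7: at line 3 remove [ieln,bub,yolzm] add [kxx] -> 7 lines: eeoj gabwc rrkk kxx glgz cqmif oph
Final line 6: cqmif

Answer: cqmif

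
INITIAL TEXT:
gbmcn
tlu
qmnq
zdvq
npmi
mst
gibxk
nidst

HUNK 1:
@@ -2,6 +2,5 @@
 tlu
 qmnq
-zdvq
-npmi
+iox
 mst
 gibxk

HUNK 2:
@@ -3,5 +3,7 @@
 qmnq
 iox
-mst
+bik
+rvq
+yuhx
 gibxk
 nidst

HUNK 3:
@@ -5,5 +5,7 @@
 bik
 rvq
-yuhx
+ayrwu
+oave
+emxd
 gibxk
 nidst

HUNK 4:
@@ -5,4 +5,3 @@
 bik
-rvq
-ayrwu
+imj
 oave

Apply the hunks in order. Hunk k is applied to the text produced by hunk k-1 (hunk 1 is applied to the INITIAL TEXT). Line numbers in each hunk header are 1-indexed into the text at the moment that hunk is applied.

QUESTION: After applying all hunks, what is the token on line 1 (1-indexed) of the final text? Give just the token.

Hunk 1: at line 2 remove [zdvq,npmi] add [iox] -> 7 lines: gbmcn tlu qmnq iox mst gibxk nidst
Hunk 2: at line 3 remove [mst] add [bik,rvq,yuhx] -> 9 lines: gbmcn tlu qmnq iox bik rvq yuhx gibxk nidst
Hunk 3: at line 5 remove [yuhx] add [ayrwu,oave,emxd] -> 11 lines: gbmcn tlu qmnq iox bik rvq ayrwu oave emxd gibxk nidst
Hunk 4: at line 5 remove [rvq,ayrwu] add [imj] -> 10 lines: gbmcn tlu qmnq iox bik imj oave emxd gibxk nidst
Final line 1: gbmcn

Answer: gbmcn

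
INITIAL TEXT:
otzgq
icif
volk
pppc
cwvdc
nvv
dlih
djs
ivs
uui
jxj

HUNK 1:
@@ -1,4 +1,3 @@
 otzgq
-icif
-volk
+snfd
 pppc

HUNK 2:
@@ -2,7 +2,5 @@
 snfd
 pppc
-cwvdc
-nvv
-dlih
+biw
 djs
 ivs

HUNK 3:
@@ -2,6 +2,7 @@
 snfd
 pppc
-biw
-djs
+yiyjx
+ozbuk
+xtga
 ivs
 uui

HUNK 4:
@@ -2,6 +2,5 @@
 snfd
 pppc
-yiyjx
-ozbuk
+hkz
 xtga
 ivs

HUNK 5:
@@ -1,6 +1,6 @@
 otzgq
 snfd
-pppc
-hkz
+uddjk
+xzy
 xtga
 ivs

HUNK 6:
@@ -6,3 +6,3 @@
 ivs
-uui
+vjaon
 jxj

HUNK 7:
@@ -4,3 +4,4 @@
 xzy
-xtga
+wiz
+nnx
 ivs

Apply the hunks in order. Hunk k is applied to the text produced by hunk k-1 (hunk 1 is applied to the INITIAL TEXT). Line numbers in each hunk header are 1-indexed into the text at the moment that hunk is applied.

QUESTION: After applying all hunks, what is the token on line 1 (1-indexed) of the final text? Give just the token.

Hunk 1: at line 1 remove [icif,volk] add [snfd] -> 10 lines: otzgq snfd pppc cwvdc nvv dlih djs ivs uui jxj
Hunk 2: at line 2 remove [cwvdc,nvv,dlih] add [biw] -> 8 lines: otzgq snfd pppc biw djs ivs uui jxj
Hunk 3: at line 2 remove [biw,djs] add [yiyjx,ozbuk,xtga] -> 9 lines: otzgq snfd pppc yiyjx ozbuk xtga ivs uui jxj
Hunk 4: at line 2 remove [yiyjx,ozbuk] add [hkz] -> 8 lines: otzgq snfd pppc hkz xtga ivs uui jxj
Hunk 5: at line 1 remove [pppc,hkz] add [uddjk,xzy] -> 8 lines: otzgq snfd uddjk xzy xtga ivs uui jxj
Hunk 6: at line 6 remove [uui] add [vjaon] -> 8 lines: otzgq snfd uddjk xzy xtga ivs vjaon jxj
Hunk 7: at line 4 remove [xtga] add [wiz,nnx] -> 9 lines: otzgq snfd uddjk xzy wiz nnx ivs vjaon jxj
Final line 1: otzgq

Answer: otzgq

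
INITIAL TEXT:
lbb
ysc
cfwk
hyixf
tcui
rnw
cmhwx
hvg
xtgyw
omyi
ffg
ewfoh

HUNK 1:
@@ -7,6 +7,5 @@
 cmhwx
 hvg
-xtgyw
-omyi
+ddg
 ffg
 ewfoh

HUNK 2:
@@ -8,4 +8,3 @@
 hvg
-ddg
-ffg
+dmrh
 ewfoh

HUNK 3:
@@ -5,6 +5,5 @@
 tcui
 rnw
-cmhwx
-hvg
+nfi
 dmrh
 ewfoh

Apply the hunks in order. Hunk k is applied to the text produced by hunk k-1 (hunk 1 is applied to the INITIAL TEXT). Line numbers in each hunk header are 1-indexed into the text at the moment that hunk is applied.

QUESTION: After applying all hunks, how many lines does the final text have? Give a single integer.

Answer: 9

Derivation:
Hunk 1: at line 7 remove [xtgyw,omyi] add [ddg] -> 11 lines: lbb ysc cfwk hyixf tcui rnw cmhwx hvg ddg ffg ewfoh
Hunk 2: at line 8 remove [ddg,ffg] add [dmrh] -> 10 lines: lbb ysc cfwk hyixf tcui rnw cmhwx hvg dmrh ewfoh
Hunk 3: at line 5 remove [cmhwx,hvg] add [nfi] -> 9 lines: lbb ysc cfwk hyixf tcui rnw nfi dmrh ewfoh
Final line count: 9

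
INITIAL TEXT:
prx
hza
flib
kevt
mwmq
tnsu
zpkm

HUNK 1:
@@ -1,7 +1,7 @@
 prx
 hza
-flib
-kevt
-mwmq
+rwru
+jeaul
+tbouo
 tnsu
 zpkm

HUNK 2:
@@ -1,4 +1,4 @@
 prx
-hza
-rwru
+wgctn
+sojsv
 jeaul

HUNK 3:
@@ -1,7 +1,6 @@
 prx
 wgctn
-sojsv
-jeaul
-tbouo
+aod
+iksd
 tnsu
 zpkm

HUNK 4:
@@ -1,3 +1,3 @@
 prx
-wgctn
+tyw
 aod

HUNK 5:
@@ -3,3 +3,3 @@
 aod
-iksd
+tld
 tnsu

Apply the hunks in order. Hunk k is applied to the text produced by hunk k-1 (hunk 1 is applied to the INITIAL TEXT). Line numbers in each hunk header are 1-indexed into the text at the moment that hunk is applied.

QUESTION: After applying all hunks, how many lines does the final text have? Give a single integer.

Answer: 6

Derivation:
Hunk 1: at line 1 remove [flib,kevt,mwmq] add [rwru,jeaul,tbouo] -> 7 lines: prx hza rwru jeaul tbouo tnsu zpkm
Hunk 2: at line 1 remove [hza,rwru] add [wgctn,sojsv] -> 7 lines: prx wgctn sojsv jeaul tbouo tnsu zpkm
Hunk 3: at line 1 remove [sojsv,jeaul,tbouo] add [aod,iksd] -> 6 lines: prx wgctn aod iksd tnsu zpkm
Hunk 4: at line 1 remove [wgctn] add [tyw] -> 6 lines: prx tyw aod iksd tnsu zpkm
Hunk 5: at line 3 remove [iksd] add [tld] -> 6 lines: prx tyw aod tld tnsu zpkm
Final line count: 6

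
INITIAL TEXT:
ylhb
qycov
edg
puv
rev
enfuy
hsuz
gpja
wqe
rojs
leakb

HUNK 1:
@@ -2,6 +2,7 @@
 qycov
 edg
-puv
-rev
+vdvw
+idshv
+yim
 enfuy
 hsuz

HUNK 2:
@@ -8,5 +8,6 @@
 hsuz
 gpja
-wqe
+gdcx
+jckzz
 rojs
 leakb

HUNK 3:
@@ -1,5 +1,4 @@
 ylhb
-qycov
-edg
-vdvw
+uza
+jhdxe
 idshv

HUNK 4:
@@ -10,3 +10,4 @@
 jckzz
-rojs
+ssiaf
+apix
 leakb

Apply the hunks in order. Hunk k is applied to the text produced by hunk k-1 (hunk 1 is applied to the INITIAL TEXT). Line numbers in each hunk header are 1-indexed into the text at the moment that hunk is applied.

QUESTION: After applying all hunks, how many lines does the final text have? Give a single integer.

Answer: 13

Derivation:
Hunk 1: at line 2 remove [puv,rev] add [vdvw,idshv,yim] -> 12 lines: ylhb qycov edg vdvw idshv yim enfuy hsuz gpja wqe rojs leakb
Hunk 2: at line 8 remove [wqe] add [gdcx,jckzz] -> 13 lines: ylhb qycov edg vdvw idshv yim enfuy hsuz gpja gdcx jckzz rojs leakb
Hunk 3: at line 1 remove [qycov,edg,vdvw] add [uza,jhdxe] -> 12 lines: ylhb uza jhdxe idshv yim enfuy hsuz gpja gdcx jckzz rojs leakb
Hunk 4: at line 10 remove [rojs] add [ssiaf,apix] -> 13 lines: ylhb uza jhdxe idshv yim enfuy hsuz gpja gdcx jckzz ssiaf apix leakb
Final line count: 13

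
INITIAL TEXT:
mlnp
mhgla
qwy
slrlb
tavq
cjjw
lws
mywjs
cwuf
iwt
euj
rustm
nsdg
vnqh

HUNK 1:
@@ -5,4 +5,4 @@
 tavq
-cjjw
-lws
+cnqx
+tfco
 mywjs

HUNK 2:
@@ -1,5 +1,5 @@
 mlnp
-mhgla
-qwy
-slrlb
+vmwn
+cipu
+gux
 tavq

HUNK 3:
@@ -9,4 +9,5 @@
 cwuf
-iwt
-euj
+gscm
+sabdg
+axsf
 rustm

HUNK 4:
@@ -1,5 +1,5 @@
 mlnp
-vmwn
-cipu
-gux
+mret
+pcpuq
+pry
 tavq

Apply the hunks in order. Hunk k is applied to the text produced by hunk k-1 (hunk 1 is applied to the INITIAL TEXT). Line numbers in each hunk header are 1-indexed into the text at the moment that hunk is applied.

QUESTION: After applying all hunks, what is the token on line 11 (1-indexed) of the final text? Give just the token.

Answer: sabdg

Derivation:
Hunk 1: at line 5 remove [cjjw,lws] add [cnqx,tfco] -> 14 lines: mlnp mhgla qwy slrlb tavq cnqx tfco mywjs cwuf iwt euj rustm nsdg vnqh
Hunk 2: at line 1 remove [mhgla,qwy,slrlb] add [vmwn,cipu,gux] -> 14 lines: mlnp vmwn cipu gux tavq cnqx tfco mywjs cwuf iwt euj rustm nsdg vnqh
Hunk 3: at line 9 remove [iwt,euj] add [gscm,sabdg,axsf] -> 15 lines: mlnp vmwn cipu gux tavq cnqx tfco mywjs cwuf gscm sabdg axsf rustm nsdg vnqh
Hunk 4: at line 1 remove [vmwn,cipu,gux] add [mret,pcpuq,pry] -> 15 lines: mlnp mret pcpuq pry tavq cnqx tfco mywjs cwuf gscm sabdg axsf rustm nsdg vnqh
Final line 11: sabdg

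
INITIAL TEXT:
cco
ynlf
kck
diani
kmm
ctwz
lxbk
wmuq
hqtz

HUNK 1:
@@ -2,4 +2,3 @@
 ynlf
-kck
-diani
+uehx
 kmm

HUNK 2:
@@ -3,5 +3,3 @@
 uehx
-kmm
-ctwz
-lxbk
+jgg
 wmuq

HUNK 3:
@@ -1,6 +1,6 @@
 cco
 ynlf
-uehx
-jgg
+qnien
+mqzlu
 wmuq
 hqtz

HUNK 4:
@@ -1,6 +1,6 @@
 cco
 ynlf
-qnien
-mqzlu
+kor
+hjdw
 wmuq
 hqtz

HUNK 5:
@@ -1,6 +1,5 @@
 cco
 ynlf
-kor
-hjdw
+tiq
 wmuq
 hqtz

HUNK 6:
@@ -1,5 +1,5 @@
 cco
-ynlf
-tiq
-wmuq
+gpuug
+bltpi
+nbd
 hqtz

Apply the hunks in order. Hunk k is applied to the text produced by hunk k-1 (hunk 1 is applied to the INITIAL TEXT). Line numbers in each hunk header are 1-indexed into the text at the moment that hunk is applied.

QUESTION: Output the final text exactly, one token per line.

Answer: cco
gpuug
bltpi
nbd
hqtz

Derivation:
Hunk 1: at line 2 remove [kck,diani] add [uehx] -> 8 lines: cco ynlf uehx kmm ctwz lxbk wmuq hqtz
Hunk 2: at line 3 remove [kmm,ctwz,lxbk] add [jgg] -> 6 lines: cco ynlf uehx jgg wmuq hqtz
Hunk 3: at line 1 remove [uehx,jgg] add [qnien,mqzlu] -> 6 lines: cco ynlf qnien mqzlu wmuq hqtz
Hunk 4: at line 1 remove [qnien,mqzlu] add [kor,hjdw] -> 6 lines: cco ynlf kor hjdw wmuq hqtz
Hunk 5: at line 1 remove [kor,hjdw] add [tiq] -> 5 lines: cco ynlf tiq wmuq hqtz
Hunk 6: at line 1 remove [ynlf,tiq,wmuq] add [gpuug,bltpi,nbd] -> 5 lines: cco gpuug bltpi nbd hqtz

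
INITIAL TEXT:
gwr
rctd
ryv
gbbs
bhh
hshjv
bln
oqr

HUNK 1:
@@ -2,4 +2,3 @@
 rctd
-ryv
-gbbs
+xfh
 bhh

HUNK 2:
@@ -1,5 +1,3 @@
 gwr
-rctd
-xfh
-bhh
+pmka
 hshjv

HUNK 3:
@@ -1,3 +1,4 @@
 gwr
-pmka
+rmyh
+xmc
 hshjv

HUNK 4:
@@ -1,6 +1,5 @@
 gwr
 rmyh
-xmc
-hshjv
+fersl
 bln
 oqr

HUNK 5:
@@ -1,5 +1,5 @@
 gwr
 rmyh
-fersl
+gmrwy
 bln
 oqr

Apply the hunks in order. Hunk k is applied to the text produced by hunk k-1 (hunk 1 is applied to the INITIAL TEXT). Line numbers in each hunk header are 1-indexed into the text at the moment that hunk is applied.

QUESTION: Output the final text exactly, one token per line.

Answer: gwr
rmyh
gmrwy
bln
oqr

Derivation:
Hunk 1: at line 2 remove [ryv,gbbs] add [xfh] -> 7 lines: gwr rctd xfh bhh hshjv bln oqr
Hunk 2: at line 1 remove [rctd,xfh,bhh] add [pmka] -> 5 lines: gwr pmka hshjv bln oqr
Hunk 3: at line 1 remove [pmka] add [rmyh,xmc] -> 6 lines: gwr rmyh xmc hshjv bln oqr
Hunk 4: at line 1 remove [xmc,hshjv] add [fersl] -> 5 lines: gwr rmyh fersl bln oqr
Hunk 5: at line 1 remove [fersl] add [gmrwy] -> 5 lines: gwr rmyh gmrwy bln oqr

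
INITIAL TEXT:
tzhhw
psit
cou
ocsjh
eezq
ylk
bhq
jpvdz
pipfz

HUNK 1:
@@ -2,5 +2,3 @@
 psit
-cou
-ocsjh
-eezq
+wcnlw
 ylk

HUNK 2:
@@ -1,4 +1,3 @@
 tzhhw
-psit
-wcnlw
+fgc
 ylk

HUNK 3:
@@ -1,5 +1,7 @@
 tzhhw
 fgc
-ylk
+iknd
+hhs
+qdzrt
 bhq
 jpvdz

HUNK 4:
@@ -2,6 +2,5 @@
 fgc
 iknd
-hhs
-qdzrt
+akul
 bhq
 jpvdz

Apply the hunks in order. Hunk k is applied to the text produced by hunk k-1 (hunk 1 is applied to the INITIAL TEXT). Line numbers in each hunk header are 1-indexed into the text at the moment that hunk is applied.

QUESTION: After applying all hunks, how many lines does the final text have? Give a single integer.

Answer: 7

Derivation:
Hunk 1: at line 2 remove [cou,ocsjh,eezq] add [wcnlw] -> 7 lines: tzhhw psit wcnlw ylk bhq jpvdz pipfz
Hunk 2: at line 1 remove [psit,wcnlw] add [fgc] -> 6 lines: tzhhw fgc ylk bhq jpvdz pipfz
Hunk 3: at line 1 remove [ylk] add [iknd,hhs,qdzrt] -> 8 lines: tzhhw fgc iknd hhs qdzrt bhq jpvdz pipfz
Hunk 4: at line 2 remove [hhs,qdzrt] add [akul] -> 7 lines: tzhhw fgc iknd akul bhq jpvdz pipfz
Final line count: 7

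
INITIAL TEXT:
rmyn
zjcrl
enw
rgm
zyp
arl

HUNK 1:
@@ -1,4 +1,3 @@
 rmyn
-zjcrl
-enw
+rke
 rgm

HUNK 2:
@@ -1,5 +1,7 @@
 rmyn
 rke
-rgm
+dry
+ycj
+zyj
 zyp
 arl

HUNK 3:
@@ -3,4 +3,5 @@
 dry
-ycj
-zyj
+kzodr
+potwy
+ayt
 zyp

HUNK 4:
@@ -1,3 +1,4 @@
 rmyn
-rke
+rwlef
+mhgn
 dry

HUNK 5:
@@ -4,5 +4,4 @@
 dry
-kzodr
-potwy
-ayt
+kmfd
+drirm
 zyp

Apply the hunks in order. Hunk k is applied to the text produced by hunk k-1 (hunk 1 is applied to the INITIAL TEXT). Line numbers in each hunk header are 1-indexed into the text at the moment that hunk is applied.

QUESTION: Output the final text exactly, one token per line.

Hunk 1: at line 1 remove [zjcrl,enw] add [rke] -> 5 lines: rmyn rke rgm zyp arl
Hunk 2: at line 1 remove [rgm] add [dry,ycj,zyj] -> 7 lines: rmyn rke dry ycj zyj zyp arl
Hunk 3: at line 3 remove [ycj,zyj] add [kzodr,potwy,ayt] -> 8 lines: rmyn rke dry kzodr potwy ayt zyp arl
Hunk 4: at line 1 remove [rke] add [rwlef,mhgn] -> 9 lines: rmyn rwlef mhgn dry kzodr potwy ayt zyp arl
Hunk 5: at line 4 remove [kzodr,potwy,ayt] add [kmfd,drirm] -> 8 lines: rmyn rwlef mhgn dry kmfd drirm zyp arl

Answer: rmyn
rwlef
mhgn
dry
kmfd
drirm
zyp
arl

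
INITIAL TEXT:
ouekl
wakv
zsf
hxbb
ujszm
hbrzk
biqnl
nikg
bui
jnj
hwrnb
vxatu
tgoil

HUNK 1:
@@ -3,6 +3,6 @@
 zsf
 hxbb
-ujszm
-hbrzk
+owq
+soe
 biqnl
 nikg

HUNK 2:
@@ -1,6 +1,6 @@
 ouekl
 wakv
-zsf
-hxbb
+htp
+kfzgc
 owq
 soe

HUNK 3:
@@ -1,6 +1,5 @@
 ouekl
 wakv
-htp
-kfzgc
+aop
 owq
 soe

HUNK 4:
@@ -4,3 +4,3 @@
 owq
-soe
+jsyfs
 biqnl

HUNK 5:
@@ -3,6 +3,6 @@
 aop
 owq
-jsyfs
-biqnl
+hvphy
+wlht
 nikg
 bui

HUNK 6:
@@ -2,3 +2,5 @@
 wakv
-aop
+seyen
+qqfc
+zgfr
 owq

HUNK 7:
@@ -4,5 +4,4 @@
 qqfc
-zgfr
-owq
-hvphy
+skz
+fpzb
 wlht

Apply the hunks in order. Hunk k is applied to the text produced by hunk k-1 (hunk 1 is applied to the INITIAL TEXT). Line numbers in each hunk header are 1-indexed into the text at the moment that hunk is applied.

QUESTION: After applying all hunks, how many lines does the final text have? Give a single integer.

Hunk 1: at line 3 remove [ujszm,hbrzk] add [owq,soe] -> 13 lines: ouekl wakv zsf hxbb owq soe biqnl nikg bui jnj hwrnb vxatu tgoil
Hunk 2: at line 1 remove [zsf,hxbb] add [htp,kfzgc] -> 13 lines: ouekl wakv htp kfzgc owq soe biqnl nikg bui jnj hwrnb vxatu tgoil
Hunk 3: at line 1 remove [htp,kfzgc] add [aop] -> 12 lines: ouekl wakv aop owq soe biqnl nikg bui jnj hwrnb vxatu tgoil
Hunk 4: at line 4 remove [soe] add [jsyfs] -> 12 lines: ouekl wakv aop owq jsyfs biqnl nikg bui jnj hwrnb vxatu tgoil
Hunk 5: at line 3 remove [jsyfs,biqnl] add [hvphy,wlht] -> 12 lines: ouekl wakv aop owq hvphy wlht nikg bui jnj hwrnb vxatu tgoil
Hunk 6: at line 2 remove [aop] add [seyen,qqfc,zgfr] -> 14 lines: ouekl wakv seyen qqfc zgfr owq hvphy wlht nikg bui jnj hwrnb vxatu tgoil
Hunk 7: at line 4 remove [zgfr,owq,hvphy] add [skz,fpzb] -> 13 lines: ouekl wakv seyen qqfc skz fpzb wlht nikg bui jnj hwrnb vxatu tgoil
Final line count: 13

Answer: 13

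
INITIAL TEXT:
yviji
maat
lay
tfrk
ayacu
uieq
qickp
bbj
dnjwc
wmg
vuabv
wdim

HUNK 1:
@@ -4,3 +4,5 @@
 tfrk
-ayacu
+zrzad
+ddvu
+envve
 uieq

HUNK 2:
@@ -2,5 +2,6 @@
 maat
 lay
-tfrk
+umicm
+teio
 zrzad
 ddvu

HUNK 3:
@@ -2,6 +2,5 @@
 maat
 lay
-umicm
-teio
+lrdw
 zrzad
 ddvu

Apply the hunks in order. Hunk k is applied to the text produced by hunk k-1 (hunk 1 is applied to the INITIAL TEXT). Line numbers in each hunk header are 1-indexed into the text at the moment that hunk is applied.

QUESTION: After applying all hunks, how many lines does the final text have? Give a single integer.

Answer: 14

Derivation:
Hunk 1: at line 4 remove [ayacu] add [zrzad,ddvu,envve] -> 14 lines: yviji maat lay tfrk zrzad ddvu envve uieq qickp bbj dnjwc wmg vuabv wdim
Hunk 2: at line 2 remove [tfrk] add [umicm,teio] -> 15 lines: yviji maat lay umicm teio zrzad ddvu envve uieq qickp bbj dnjwc wmg vuabv wdim
Hunk 3: at line 2 remove [umicm,teio] add [lrdw] -> 14 lines: yviji maat lay lrdw zrzad ddvu envve uieq qickp bbj dnjwc wmg vuabv wdim
Final line count: 14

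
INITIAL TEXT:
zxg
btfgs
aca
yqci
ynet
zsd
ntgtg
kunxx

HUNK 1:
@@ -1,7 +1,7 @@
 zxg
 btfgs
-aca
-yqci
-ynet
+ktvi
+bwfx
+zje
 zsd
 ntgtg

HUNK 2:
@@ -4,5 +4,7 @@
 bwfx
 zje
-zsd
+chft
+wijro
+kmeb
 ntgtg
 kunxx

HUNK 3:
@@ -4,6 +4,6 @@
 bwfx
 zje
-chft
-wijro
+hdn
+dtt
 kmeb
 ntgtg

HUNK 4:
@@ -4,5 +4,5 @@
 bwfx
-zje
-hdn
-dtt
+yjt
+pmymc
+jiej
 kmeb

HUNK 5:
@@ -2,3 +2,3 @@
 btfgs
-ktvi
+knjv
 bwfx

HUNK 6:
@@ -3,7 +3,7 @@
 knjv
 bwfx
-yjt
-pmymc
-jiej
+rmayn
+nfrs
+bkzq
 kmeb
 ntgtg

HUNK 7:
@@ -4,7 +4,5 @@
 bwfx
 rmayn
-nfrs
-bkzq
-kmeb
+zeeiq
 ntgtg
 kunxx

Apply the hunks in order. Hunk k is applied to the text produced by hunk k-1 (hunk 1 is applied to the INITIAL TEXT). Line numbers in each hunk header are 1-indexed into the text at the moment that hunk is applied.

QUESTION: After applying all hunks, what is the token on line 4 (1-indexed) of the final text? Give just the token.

Hunk 1: at line 1 remove [aca,yqci,ynet] add [ktvi,bwfx,zje] -> 8 lines: zxg btfgs ktvi bwfx zje zsd ntgtg kunxx
Hunk 2: at line 4 remove [zsd] add [chft,wijro,kmeb] -> 10 lines: zxg btfgs ktvi bwfx zje chft wijro kmeb ntgtg kunxx
Hunk 3: at line 4 remove [chft,wijro] add [hdn,dtt] -> 10 lines: zxg btfgs ktvi bwfx zje hdn dtt kmeb ntgtg kunxx
Hunk 4: at line 4 remove [zje,hdn,dtt] add [yjt,pmymc,jiej] -> 10 lines: zxg btfgs ktvi bwfx yjt pmymc jiej kmeb ntgtg kunxx
Hunk 5: at line 2 remove [ktvi] add [knjv] -> 10 lines: zxg btfgs knjv bwfx yjt pmymc jiej kmeb ntgtg kunxx
Hunk 6: at line 3 remove [yjt,pmymc,jiej] add [rmayn,nfrs,bkzq] -> 10 lines: zxg btfgs knjv bwfx rmayn nfrs bkzq kmeb ntgtg kunxx
Hunk 7: at line 4 remove [nfrs,bkzq,kmeb] add [zeeiq] -> 8 lines: zxg btfgs knjv bwfx rmayn zeeiq ntgtg kunxx
Final line 4: bwfx

Answer: bwfx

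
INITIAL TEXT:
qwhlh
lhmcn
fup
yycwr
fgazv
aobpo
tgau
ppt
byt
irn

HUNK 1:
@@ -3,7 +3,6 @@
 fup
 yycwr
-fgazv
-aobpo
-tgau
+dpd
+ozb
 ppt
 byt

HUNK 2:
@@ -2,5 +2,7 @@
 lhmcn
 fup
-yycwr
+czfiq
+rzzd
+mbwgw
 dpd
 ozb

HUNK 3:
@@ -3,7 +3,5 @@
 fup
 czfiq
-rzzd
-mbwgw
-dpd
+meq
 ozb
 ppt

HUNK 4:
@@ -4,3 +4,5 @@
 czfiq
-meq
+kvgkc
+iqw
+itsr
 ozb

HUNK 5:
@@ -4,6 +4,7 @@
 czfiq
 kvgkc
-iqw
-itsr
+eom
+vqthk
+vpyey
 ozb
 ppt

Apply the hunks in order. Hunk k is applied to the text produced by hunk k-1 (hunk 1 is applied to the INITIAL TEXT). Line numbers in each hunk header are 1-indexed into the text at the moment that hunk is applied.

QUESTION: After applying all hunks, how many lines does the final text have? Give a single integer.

Hunk 1: at line 3 remove [fgazv,aobpo,tgau] add [dpd,ozb] -> 9 lines: qwhlh lhmcn fup yycwr dpd ozb ppt byt irn
Hunk 2: at line 2 remove [yycwr] add [czfiq,rzzd,mbwgw] -> 11 lines: qwhlh lhmcn fup czfiq rzzd mbwgw dpd ozb ppt byt irn
Hunk 3: at line 3 remove [rzzd,mbwgw,dpd] add [meq] -> 9 lines: qwhlh lhmcn fup czfiq meq ozb ppt byt irn
Hunk 4: at line 4 remove [meq] add [kvgkc,iqw,itsr] -> 11 lines: qwhlh lhmcn fup czfiq kvgkc iqw itsr ozb ppt byt irn
Hunk 5: at line 4 remove [iqw,itsr] add [eom,vqthk,vpyey] -> 12 lines: qwhlh lhmcn fup czfiq kvgkc eom vqthk vpyey ozb ppt byt irn
Final line count: 12

Answer: 12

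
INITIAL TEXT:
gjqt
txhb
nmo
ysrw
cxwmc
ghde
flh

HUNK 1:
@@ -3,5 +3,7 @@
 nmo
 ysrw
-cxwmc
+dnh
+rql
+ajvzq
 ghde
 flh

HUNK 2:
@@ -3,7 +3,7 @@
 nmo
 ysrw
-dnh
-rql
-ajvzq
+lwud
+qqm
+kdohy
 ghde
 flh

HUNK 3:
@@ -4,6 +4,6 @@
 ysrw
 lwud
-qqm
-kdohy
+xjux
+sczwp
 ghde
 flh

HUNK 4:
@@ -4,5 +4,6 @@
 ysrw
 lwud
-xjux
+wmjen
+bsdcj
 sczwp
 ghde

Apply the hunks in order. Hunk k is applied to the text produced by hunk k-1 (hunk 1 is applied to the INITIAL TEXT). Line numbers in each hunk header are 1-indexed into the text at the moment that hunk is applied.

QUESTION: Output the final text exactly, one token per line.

Hunk 1: at line 3 remove [cxwmc] add [dnh,rql,ajvzq] -> 9 lines: gjqt txhb nmo ysrw dnh rql ajvzq ghde flh
Hunk 2: at line 3 remove [dnh,rql,ajvzq] add [lwud,qqm,kdohy] -> 9 lines: gjqt txhb nmo ysrw lwud qqm kdohy ghde flh
Hunk 3: at line 4 remove [qqm,kdohy] add [xjux,sczwp] -> 9 lines: gjqt txhb nmo ysrw lwud xjux sczwp ghde flh
Hunk 4: at line 4 remove [xjux] add [wmjen,bsdcj] -> 10 lines: gjqt txhb nmo ysrw lwud wmjen bsdcj sczwp ghde flh

Answer: gjqt
txhb
nmo
ysrw
lwud
wmjen
bsdcj
sczwp
ghde
flh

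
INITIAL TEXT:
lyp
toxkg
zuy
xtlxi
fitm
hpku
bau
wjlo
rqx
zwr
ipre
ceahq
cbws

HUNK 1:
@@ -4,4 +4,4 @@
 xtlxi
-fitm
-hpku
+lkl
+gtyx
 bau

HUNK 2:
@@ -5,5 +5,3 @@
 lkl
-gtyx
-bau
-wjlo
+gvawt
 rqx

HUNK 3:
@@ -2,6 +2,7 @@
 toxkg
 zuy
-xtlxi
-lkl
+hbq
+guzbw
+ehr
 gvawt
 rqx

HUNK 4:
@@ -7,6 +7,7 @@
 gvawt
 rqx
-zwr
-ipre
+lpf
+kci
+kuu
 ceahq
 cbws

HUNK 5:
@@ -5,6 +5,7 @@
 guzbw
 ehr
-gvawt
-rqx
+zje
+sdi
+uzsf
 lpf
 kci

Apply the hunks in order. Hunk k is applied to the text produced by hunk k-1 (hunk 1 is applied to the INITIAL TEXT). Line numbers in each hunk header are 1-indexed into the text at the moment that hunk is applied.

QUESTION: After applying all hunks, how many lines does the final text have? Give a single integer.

Answer: 14

Derivation:
Hunk 1: at line 4 remove [fitm,hpku] add [lkl,gtyx] -> 13 lines: lyp toxkg zuy xtlxi lkl gtyx bau wjlo rqx zwr ipre ceahq cbws
Hunk 2: at line 5 remove [gtyx,bau,wjlo] add [gvawt] -> 11 lines: lyp toxkg zuy xtlxi lkl gvawt rqx zwr ipre ceahq cbws
Hunk 3: at line 2 remove [xtlxi,lkl] add [hbq,guzbw,ehr] -> 12 lines: lyp toxkg zuy hbq guzbw ehr gvawt rqx zwr ipre ceahq cbws
Hunk 4: at line 7 remove [zwr,ipre] add [lpf,kci,kuu] -> 13 lines: lyp toxkg zuy hbq guzbw ehr gvawt rqx lpf kci kuu ceahq cbws
Hunk 5: at line 5 remove [gvawt,rqx] add [zje,sdi,uzsf] -> 14 lines: lyp toxkg zuy hbq guzbw ehr zje sdi uzsf lpf kci kuu ceahq cbws
Final line count: 14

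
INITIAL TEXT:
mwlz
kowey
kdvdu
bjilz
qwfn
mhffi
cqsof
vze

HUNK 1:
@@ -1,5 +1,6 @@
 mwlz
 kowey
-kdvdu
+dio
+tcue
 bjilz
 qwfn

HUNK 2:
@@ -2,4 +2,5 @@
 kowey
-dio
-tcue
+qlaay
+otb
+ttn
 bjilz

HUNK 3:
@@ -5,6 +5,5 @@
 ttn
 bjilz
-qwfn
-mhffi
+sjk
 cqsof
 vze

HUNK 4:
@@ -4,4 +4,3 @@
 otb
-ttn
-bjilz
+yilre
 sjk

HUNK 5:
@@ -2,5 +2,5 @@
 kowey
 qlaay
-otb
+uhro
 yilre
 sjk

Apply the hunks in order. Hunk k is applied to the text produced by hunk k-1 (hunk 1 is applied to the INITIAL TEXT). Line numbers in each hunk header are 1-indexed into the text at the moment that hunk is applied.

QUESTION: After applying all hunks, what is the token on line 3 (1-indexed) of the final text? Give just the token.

Hunk 1: at line 1 remove [kdvdu] add [dio,tcue] -> 9 lines: mwlz kowey dio tcue bjilz qwfn mhffi cqsof vze
Hunk 2: at line 2 remove [dio,tcue] add [qlaay,otb,ttn] -> 10 lines: mwlz kowey qlaay otb ttn bjilz qwfn mhffi cqsof vze
Hunk 3: at line 5 remove [qwfn,mhffi] add [sjk] -> 9 lines: mwlz kowey qlaay otb ttn bjilz sjk cqsof vze
Hunk 4: at line 4 remove [ttn,bjilz] add [yilre] -> 8 lines: mwlz kowey qlaay otb yilre sjk cqsof vze
Hunk 5: at line 2 remove [otb] add [uhro] -> 8 lines: mwlz kowey qlaay uhro yilre sjk cqsof vze
Final line 3: qlaay

Answer: qlaay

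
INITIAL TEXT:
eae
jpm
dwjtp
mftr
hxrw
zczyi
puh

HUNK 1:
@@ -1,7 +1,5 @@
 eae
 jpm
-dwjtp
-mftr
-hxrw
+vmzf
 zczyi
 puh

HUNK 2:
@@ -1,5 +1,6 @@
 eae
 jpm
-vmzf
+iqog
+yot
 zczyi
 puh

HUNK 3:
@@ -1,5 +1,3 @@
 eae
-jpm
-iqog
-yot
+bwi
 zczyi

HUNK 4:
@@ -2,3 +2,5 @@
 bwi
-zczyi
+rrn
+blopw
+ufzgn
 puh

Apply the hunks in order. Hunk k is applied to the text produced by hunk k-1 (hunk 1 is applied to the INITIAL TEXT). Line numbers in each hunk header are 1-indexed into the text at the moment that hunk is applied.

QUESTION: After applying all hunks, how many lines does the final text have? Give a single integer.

Answer: 6

Derivation:
Hunk 1: at line 1 remove [dwjtp,mftr,hxrw] add [vmzf] -> 5 lines: eae jpm vmzf zczyi puh
Hunk 2: at line 1 remove [vmzf] add [iqog,yot] -> 6 lines: eae jpm iqog yot zczyi puh
Hunk 3: at line 1 remove [jpm,iqog,yot] add [bwi] -> 4 lines: eae bwi zczyi puh
Hunk 4: at line 2 remove [zczyi] add [rrn,blopw,ufzgn] -> 6 lines: eae bwi rrn blopw ufzgn puh
Final line count: 6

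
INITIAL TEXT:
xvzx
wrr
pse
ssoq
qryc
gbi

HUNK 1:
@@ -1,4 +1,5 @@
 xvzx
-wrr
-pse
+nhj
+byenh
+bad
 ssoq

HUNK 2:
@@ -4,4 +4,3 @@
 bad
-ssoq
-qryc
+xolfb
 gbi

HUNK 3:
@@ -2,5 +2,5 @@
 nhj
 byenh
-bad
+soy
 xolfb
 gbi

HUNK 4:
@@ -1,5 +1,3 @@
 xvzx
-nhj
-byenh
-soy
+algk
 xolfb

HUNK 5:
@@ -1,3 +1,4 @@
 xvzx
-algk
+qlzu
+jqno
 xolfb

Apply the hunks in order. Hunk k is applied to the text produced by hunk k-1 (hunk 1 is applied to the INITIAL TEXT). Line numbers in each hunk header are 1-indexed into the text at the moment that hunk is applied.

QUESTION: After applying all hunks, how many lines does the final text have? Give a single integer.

Answer: 5

Derivation:
Hunk 1: at line 1 remove [wrr,pse] add [nhj,byenh,bad] -> 7 lines: xvzx nhj byenh bad ssoq qryc gbi
Hunk 2: at line 4 remove [ssoq,qryc] add [xolfb] -> 6 lines: xvzx nhj byenh bad xolfb gbi
Hunk 3: at line 2 remove [bad] add [soy] -> 6 lines: xvzx nhj byenh soy xolfb gbi
Hunk 4: at line 1 remove [nhj,byenh,soy] add [algk] -> 4 lines: xvzx algk xolfb gbi
Hunk 5: at line 1 remove [algk] add [qlzu,jqno] -> 5 lines: xvzx qlzu jqno xolfb gbi
Final line count: 5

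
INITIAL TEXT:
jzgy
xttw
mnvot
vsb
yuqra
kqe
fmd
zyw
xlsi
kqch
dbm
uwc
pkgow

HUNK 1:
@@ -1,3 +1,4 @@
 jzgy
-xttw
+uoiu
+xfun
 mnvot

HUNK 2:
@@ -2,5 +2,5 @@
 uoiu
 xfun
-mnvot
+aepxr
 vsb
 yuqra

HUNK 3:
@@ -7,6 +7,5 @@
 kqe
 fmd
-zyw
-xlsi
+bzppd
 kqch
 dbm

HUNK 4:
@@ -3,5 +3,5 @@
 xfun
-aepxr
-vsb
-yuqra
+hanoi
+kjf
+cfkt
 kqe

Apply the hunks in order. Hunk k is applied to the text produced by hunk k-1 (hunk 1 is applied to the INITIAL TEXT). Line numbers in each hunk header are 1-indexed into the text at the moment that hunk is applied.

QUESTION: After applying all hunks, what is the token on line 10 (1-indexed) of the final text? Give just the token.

Hunk 1: at line 1 remove [xttw] add [uoiu,xfun] -> 14 lines: jzgy uoiu xfun mnvot vsb yuqra kqe fmd zyw xlsi kqch dbm uwc pkgow
Hunk 2: at line 2 remove [mnvot] add [aepxr] -> 14 lines: jzgy uoiu xfun aepxr vsb yuqra kqe fmd zyw xlsi kqch dbm uwc pkgow
Hunk 3: at line 7 remove [zyw,xlsi] add [bzppd] -> 13 lines: jzgy uoiu xfun aepxr vsb yuqra kqe fmd bzppd kqch dbm uwc pkgow
Hunk 4: at line 3 remove [aepxr,vsb,yuqra] add [hanoi,kjf,cfkt] -> 13 lines: jzgy uoiu xfun hanoi kjf cfkt kqe fmd bzppd kqch dbm uwc pkgow
Final line 10: kqch

Answer: kqch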